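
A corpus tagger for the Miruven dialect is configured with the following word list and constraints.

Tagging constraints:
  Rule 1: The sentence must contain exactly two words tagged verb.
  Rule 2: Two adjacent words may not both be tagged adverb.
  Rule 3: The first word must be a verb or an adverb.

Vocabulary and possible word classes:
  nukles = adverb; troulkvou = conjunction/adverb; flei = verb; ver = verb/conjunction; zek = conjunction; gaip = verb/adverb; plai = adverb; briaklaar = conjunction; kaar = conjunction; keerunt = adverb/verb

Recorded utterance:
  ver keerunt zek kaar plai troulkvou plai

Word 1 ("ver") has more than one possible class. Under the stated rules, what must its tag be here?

Candidates per position — 1:ver {verb,conjunction}; 2:keerunt {adverb,verb}; 3:zek {conjunction}; 4:kaar {conjunction}; 5:plai {adverb}; 6:troulkvou {conjunction,adverb}; 7:plai {adverb}.
Position 1: conjunction is ruled out by rule 1; that leaves verb.
Position 2: adverb is ruled out by rule 1; that leaves verb.
Position 6: adverb is ruled out by rule 2; that leaves conjunction.
The unique satisfying tagging is: verb verb conjunction conjunction adverb conjunction adverb.
Rule-by-rule: rule 1 ok; rule 2 ok; rule 3 ok.

verb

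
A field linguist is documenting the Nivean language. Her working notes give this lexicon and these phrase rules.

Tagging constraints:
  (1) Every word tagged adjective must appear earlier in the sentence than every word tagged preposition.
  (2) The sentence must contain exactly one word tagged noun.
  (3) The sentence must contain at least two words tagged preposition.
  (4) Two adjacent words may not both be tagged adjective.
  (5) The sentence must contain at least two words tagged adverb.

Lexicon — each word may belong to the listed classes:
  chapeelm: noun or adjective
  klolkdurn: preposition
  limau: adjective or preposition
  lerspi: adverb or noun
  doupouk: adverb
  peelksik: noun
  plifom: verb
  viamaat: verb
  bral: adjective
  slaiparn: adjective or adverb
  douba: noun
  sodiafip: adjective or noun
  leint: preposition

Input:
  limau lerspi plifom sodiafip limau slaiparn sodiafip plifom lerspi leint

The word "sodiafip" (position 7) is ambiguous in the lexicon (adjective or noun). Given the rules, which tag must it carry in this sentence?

Candidates per position — 1:limau {adjective,preposition}; 2:lerspi {adverb,noun}; 3:plifom {verb}; 4:sodiafip {adjective,noun}; 5:limau {adjective,preposition}; 6:slaiparn {adjective,adverb}; 7:sodiafip {adjective,noun}; 8:plifom {verb}; 9:lerspi {adverb,noun}; 10:leint {preposition}.
Position 7: the remaining choice is settled jointly with positions 1, 2, 4, 5, 6, 9 — only noun at position 7 is part of a tagging that satisfies every rule.
So the tagging must be: adjective adverb verb adjective preposition adverb noun verb adverb preposition.
Verifying each rule — rule 1 satisfied; rule 2 satisfied; rule 3 satisfied; rule 4 satisfied; rule 5 satisfied.

noun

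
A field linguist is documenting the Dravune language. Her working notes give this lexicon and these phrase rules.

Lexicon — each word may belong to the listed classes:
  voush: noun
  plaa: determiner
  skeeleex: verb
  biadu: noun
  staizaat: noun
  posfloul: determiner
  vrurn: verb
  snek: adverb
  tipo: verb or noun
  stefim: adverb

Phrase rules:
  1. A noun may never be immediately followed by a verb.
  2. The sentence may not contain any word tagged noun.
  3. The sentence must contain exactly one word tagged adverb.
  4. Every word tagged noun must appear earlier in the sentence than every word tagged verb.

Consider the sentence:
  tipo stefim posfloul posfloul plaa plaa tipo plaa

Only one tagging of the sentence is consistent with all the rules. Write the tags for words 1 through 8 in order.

verb adverb determiner determiner determiner determiner verb determiner

Candidates per position — 1:tipo {verb,noun}; 2:stefim {adverb}; 3:posfloul {determiner}; 4:posfloul {determiner}; 5:plaa {determiner}; 6:plaa {determiner}; 7:tipo {verb,noun}; 8:plaa {determiner}.
Word 1 cannot be noun — rule 2 would then fail for every completion. It is verb.
Word 7 cannot be noun — rule 2 would then fail for every completion. It is verb.
The unique satisfying tagging is: verb adverb determiner determiner determiner determiner verb determiner.
Check: rule 1 satisfied; rule 2 satisfied; rule 3 satisfied; rule 4 satisfied.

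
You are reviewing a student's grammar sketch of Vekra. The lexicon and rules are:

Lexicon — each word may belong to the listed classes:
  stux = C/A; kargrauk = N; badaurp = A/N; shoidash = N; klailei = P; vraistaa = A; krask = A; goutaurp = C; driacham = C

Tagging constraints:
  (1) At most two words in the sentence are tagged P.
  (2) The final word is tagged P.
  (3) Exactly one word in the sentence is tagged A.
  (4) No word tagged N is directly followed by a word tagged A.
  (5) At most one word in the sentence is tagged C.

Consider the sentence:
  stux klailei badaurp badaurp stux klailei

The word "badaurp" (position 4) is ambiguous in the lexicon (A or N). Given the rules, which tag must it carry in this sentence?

N

Candidates per position — 1:stux {C,A}; 2:klailei {P}; 3:badaurp {A,N}; 4:badaurp {A,N}; 5:stux {C,A}; 6:klailei {P}.
Position 4: the remaining choice is settled jointly with positions 1, 3, 5 — only N at position 4 is part of a tagging that satisfies every rule.
So the tagging must be: A P N N C P.
Rule-by-rule: rule 1 ok; rule 2 ok; rule 3 ok; rule 4 ok; rule 5 ok.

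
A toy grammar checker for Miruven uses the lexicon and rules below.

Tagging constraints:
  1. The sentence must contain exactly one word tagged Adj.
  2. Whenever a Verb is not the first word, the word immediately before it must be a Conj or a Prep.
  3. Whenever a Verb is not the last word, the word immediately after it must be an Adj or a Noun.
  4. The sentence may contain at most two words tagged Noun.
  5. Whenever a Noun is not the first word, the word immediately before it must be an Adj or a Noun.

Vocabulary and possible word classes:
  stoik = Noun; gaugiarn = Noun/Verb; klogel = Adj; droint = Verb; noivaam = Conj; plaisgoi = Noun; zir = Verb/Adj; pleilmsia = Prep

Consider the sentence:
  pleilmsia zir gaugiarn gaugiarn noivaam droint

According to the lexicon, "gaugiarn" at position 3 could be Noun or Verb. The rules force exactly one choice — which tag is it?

Noun

Candidates per position — 1:pleilmsia {Prep}; 2:zir {Verb,Adj}; 3:gaugiarn {Noun,Verb}; 4:gaugiarn {Noun,Verb}; 5:noivaam {Conj}; 6:droint {Verb}.
If word 2 were Verb, no tagging could satisfy rule 1; so word 2 is Adj.
If word 3 were Verb, no tagging could satisfy rule 2; so word 3 is Noun.
If word 4 were Verb, no tagging could satisfy rule 2; so word 4 is Noun.
The only consistent sequence is: Prep Adj Noun Noun Conj Verb.
Rule-by-rule: rule 1 satisfied; rule 2 satisfied; rule 3 satisfied; rule 4 satisfied; rule 5 satisfied.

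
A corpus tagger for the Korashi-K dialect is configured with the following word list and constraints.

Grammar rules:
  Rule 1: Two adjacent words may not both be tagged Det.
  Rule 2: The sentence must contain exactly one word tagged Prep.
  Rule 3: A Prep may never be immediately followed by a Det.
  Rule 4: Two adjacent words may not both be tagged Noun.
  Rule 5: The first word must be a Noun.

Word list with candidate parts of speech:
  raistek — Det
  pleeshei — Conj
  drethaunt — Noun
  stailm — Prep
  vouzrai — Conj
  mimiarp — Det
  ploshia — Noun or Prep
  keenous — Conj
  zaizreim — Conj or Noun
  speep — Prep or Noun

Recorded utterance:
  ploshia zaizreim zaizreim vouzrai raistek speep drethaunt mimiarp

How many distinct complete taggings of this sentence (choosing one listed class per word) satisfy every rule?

2

Candidates per position — 1:ploshia {Noun,Prep}; 2:zaizreim {Conj,Noun}; 3:zaizreim {Conj,Noun}; 4:vouzrai {Conj}; 5:raistek {Det}; 6:speep {Prep,Noun}; 7:drethaunt {Noun}; 8:mimiarp {Det}.
There are 16 candidate sequences in total.
The sequences that satisfy every rule: Noun Conj Conj Conj Det Prep Noun Det; Noun Conj Noun Conj Det Prep Noun Det.
Count = 2.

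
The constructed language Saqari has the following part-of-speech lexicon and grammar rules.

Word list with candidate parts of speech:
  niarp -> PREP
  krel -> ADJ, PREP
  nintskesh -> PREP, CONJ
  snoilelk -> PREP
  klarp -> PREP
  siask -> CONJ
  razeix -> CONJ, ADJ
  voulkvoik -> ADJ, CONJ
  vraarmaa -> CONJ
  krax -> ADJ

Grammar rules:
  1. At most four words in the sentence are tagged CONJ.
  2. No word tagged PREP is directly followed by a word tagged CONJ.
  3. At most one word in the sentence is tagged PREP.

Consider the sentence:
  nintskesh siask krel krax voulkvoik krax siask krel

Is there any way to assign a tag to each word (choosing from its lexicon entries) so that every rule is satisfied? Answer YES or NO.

YES

Candidates per position — 1:nintskesh {PREP,CONJ}; 2:siask {CONJ}; 3:krel {ADJ,PREP}; 4:krax {ADJ}; 5:voulkvoik {ADJ,CONJ}; 6:krax {ADJ}; 7:siask {CONJ}; 8:krel {ADJ,PREP}.
One satisfying assignment: CONJ CONJ ADJ ADJ CONJ ADJ CONJ PREP.
Verifying each rule — rule 1 holds; rule 2 holds; rule 3 holds.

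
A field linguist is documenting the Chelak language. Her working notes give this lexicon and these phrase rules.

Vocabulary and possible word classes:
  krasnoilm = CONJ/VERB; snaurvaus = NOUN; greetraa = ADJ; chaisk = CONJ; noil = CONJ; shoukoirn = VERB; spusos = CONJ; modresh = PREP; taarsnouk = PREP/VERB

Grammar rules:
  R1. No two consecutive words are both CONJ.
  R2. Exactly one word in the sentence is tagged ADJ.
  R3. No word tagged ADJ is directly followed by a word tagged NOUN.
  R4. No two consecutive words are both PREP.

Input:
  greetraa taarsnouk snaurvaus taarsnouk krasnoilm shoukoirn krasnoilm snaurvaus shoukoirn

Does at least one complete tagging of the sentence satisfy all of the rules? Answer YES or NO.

YES

Candidates per position — 1:greetraa {ADJ}; 2:taarsnouk {PREP,VERB}; 3:snaurvaus {NOUN}; 4:taarsnouk {PREP,VERB}; 5:krasnoilm {CONJ,VERB}; 6:shoukoirn {VERB}; 7:krasnoilm {CONJ,VERB}; 8:snaurvaus {NOUN}; 9:shoukoirn {VERB}.
One satisfying assignment: ADJ VERB NOUN PREP VERB VERB VERB NOUN VERB.
Verifying each rule — rule 1 holds; rule 2 holds; rule 3 holds; rule 4 holds.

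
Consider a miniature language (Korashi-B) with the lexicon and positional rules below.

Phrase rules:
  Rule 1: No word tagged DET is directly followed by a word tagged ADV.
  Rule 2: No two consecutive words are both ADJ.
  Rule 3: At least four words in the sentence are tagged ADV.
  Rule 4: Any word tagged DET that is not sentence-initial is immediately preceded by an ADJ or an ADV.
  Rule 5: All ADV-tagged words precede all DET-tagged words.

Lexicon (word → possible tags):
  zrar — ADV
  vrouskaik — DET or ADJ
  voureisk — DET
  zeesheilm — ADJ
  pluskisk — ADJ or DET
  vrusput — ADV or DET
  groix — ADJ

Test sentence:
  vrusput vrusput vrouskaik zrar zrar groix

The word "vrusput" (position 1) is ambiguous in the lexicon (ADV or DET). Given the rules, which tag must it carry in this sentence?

Candidates per position — 1:vrusput {ADV,DET}; 2:vrusput {ADV,DET}; 3:vrouskaik {DET,ADJ}; 4:zrar {ADV}; 5:zrar {ADV}; 6:groix {ADJ}.
At position 1, choosing DET makes rule 3 impossible to satisfy; hence ADV.
At position 2, choosing DET makes rule 3 impossible to satisfy; hence ADV.
At position 3, choosing DET makes rule 1 impossible to satisfy; hence ADJ.
So the tagging must be: ADV ADV ADJ ADV ADV ADJ.
Checking: rule 1 holds; rule 2 holds; rule 3 holds; rule 4 holds; rule 5 holds.

ADV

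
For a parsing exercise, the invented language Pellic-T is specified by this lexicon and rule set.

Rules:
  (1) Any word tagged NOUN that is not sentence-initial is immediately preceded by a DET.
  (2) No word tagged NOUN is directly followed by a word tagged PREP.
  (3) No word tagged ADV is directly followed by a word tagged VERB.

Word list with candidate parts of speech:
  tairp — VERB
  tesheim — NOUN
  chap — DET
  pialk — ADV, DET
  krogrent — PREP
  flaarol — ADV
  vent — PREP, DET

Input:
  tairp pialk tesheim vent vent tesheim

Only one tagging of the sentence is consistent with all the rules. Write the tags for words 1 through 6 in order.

VERB DET NOUN DET DET NOUN

Candidates per position — 1:tairp {VERB}; 2:pialk {ADV,DET}; 3:tesheim {NOUN}; 4:vent {PREP,DET}; 5:vent {PREP,DET}; 6:tesheim {NOUN}.
At position 2, choosing ADV makes rule 1 impossible to satisfy; hence DET.
At position 4, choosing PREP makes rule 2 impossible to satisfy; hence DET.
At position 5, choosing PREP makes rule 1 impossible to satisfy; hence DET.
That leaves exactly one tagging: VERB DET NOUN DET DET NOUN.
Verifying each rule — rule 1 ✓; rule 2 ✓; rule 3 ✓.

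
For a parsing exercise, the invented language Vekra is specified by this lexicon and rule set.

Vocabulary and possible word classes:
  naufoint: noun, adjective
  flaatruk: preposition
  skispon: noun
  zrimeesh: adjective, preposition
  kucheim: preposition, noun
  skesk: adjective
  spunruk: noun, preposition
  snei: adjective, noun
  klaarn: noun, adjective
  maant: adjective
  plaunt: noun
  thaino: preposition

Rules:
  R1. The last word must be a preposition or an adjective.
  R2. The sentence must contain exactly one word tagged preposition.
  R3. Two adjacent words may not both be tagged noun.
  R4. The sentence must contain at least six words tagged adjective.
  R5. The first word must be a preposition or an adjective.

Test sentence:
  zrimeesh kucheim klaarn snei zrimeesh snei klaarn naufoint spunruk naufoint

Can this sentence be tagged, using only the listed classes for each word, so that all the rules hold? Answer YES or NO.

YES

Candidates per position — 1:zrimeesh {adjective,preposition}; 2:kucheim {preposition,noun}; 3:klaarn {noun,adjective}; 4:snei {adjective,noun}; 5:zrimeesh {adjective,preposition}; 6:snei {adjective,noun}; 7:klaarn {noun,adjective}; 8:naufoint {noun,adjective}; 9:spunruk {noun,preposition}; 10:naufoint {noun,adjective}.
One satisfying assignment: adjective noun adjective adjective adjective noun adjective noun preposition adjective.
Check: rule 1 ok; rule 2 ok; rule 3 ok; rule 4 ok; rule 5 ok.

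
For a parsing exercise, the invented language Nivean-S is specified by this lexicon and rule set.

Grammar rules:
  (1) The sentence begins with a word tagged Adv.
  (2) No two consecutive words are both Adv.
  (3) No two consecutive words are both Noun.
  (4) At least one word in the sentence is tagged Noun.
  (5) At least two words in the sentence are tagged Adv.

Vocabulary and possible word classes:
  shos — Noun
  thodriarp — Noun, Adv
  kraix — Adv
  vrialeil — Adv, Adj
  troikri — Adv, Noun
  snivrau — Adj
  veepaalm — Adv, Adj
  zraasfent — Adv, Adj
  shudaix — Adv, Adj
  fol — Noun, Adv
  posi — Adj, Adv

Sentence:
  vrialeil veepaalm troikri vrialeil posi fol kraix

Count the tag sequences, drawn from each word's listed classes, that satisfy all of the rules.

5

Candidates per position — 1:vrialeil {Adv,Adj}; 2:veepaalm {Adv,Adj}; 3:troikri {Adv,Noun}; 4:vrialeil {Adv,Adj}; 5:posi {Adj,Adv}; 6:fol {Noun,Adv}; 7:kraix {Adv}.
There are 64 candidate sequences in total.
The sequences that satisfy every rule: Adv Adj Adv Adj Adj Noun Adv; Adv Adj Adv Adj Adv Noun Adv; Adv Adj Noun Adv Adj Noun Adv; Adv Adj Noun Adj Adj Noun Adv; Adv Adj Noun Adj Adv Noun Adv.
Count = 5.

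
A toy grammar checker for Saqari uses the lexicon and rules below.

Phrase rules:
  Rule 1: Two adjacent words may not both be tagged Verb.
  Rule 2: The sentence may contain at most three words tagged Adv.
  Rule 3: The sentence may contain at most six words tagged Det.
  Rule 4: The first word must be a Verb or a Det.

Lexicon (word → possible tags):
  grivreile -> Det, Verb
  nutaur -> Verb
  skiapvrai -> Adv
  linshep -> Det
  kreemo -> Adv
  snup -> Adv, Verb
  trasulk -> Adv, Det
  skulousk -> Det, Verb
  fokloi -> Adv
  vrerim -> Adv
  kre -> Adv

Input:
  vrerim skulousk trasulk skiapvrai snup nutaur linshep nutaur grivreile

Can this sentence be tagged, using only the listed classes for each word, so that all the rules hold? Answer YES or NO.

NO

Candidates per position — 1:vrerim {Adv}; 2:skulousk {Det,Verb}; 3:trasulk {Adv,Det}; 4:skiapvrai {Adv}; 5:snup {Adv,Verb}; 6:nutaur {Verb}; 7:linshep {Det}; 8:nutaur {Verb}; 9:grivreile {Det,Verb}.
Rule 4 cannot be satisfied by any choice of tags from the lexicon.
So there is no consistent tagging.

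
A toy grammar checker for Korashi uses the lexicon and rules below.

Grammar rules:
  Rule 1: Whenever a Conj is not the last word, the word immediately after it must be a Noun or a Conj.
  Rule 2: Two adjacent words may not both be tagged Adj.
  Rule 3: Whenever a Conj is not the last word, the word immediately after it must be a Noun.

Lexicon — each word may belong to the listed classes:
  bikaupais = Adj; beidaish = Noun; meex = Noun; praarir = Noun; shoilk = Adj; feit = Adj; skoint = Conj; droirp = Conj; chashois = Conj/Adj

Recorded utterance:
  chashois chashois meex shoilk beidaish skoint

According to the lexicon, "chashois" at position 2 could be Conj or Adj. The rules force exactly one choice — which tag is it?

Candidates per position — 1:chashois {Conj,Adj}; 2:chashois {Conj,Adj}; 3:meex {Noun}; 4:shoilk {Adj}; 5:beidaish {Noun}; 6:skoint {Conj}.
Position 1: tagging it Conj would leave rule 3 unsatisfiable, so it must be Adj.
Position 2: tagging it Adj would leave rule 2 unsatisfiable, so it must be Conj.
The only consistent sequence is: Adj Conj Noun Adj Noun Conj.
Rule-by-rule: rule 1 holds; rule 2 holds; rule 3 holds.

Conj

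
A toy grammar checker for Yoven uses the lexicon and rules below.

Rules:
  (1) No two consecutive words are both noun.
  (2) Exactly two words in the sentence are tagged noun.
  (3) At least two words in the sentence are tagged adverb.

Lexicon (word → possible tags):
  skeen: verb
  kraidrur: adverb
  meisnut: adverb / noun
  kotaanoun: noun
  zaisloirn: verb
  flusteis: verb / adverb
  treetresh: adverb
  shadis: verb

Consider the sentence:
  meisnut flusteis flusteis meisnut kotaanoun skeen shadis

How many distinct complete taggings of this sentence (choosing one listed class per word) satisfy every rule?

3

Candidates per position — 1:meisnut {adverb,noun}; 2:flusteis {verb,adverb}; 3:flusteis {verb,adverb}; 4:meisnut {adverb,noun}; 5:kotaanoun {noun}; 6:skeen {verb}; 7:shadis {verb}.
There are 16 candidate sequences in total.
The sequences that satisfy every rule: noun verb adverb adverb noun verb verb; noun adverb verb adverb noun verb verb; noun adverb adverb adverb noun verb verb.
Count = 3.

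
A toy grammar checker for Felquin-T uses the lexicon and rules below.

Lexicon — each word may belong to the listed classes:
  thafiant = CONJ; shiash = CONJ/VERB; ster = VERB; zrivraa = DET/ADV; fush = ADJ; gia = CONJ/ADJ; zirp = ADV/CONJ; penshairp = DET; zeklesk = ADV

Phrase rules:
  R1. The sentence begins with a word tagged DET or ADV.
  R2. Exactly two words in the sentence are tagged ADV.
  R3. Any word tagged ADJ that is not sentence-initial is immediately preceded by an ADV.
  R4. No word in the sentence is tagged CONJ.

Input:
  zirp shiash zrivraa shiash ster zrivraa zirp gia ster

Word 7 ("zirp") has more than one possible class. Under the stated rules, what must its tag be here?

ADV

Candidates per position — 1:zirp {ADV,CONJ}; 2:shiash {CONJ,VERB}; 3:zrivraa {DET,ADV}; 4:shiash {CONJ,VERB}; 5:ster {VERB}; 6:zrivraa {DET,ADV}; 7:zirp {ADV,CONJ}; 8:gia {CONJ,ADJ}; 9:ster {VERB}.
Word 1 cannot be CONJ — rule 1 would then fail for every completion. It is ADV.
Word 2 cannot be CONJ — rule 4 would then fail for every completion. It is VERB.
Word 4 cannot be CONJ — rule 4 would then fail for every completion. It is VERB.
Word 7 cannot be CONJ — rule 4 would then fail for every completion. It is ADV.
Word 8 cannot be CONJ — rule 4 would then fail for every completion. It is ADJ.
Word 3 cannot be ADV — rule 2 would then fail for every completion. It is DET.
Word 6 cannot be ADV — rule 2 would then fail for every completion. It is DET.
The only consistent sequence is: ADV VERB DET VERB VERB DET ADV ADJ VERB.
Checking: rule 1 holds; rule 2 holds; rule 3 holds; rule 4 holds.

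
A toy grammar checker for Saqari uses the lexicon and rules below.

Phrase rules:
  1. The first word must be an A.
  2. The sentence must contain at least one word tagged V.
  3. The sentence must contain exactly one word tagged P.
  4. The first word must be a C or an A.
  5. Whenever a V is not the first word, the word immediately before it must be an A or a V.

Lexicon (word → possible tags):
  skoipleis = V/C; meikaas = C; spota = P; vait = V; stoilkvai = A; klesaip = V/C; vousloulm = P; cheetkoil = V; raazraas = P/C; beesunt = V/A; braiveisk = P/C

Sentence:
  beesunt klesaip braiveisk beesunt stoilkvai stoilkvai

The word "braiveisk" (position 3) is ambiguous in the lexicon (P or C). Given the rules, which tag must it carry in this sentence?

Candidates per position — 1:beesunt {V,A}; 2:klesaip {V,C}; 3:braiveisk {P,C}; 4:beesunt {V,A}; 5:stoilkvai {A}; 6:stoilkvai {A}.
Position 1: V is ruled out by rule 1; that leaves A.
Position 3: C is ruled out by rule 3; that leaves P.
Position 4: V is ruled out by rule 5; that leaves A.
Position 2: C is ruled out by rule 2; that leaves V.
The unique satisfying tagging is: A V P A A A.
Check: rule 1 holds; rule 2 holds; rule 3 holds; rule 4 holds; rule 5 holds.

P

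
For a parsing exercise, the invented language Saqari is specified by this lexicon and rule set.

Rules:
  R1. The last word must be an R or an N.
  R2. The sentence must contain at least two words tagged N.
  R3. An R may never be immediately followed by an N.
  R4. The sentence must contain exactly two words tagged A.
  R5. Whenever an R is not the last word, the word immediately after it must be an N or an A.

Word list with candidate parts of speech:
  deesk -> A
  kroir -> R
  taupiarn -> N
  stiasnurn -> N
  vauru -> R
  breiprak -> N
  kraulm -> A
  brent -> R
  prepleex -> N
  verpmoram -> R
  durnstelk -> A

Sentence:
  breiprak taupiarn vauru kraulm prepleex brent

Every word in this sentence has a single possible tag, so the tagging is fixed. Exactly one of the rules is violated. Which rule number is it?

Fixed tagging: N N R A N R.
Applying the rules: R1 pass, R2 pass, R3 pass, R4 fail, R5 pass.
Only rule 4 fails.

4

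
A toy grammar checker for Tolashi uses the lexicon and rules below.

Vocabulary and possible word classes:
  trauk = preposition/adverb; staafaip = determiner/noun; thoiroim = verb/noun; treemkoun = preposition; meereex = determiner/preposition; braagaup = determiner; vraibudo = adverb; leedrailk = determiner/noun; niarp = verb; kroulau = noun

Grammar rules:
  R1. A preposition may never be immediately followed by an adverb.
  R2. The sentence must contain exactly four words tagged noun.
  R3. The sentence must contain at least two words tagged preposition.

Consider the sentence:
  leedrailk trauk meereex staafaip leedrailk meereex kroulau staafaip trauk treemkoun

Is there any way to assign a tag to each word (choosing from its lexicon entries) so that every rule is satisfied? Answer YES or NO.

Candidates per position — 1:leedrailk {determiner,noun}; 2:trauk {preposition,adverb}; 3:meereex {determiner,preposition}; 4:staafaip {determiner,noun}; 5:leedrailk {determiner,noun}; 6:meereex {determiner,preposition}; 7:kroulau {noun}; 8:staafaip {determiner,noun}; 9:trauk {preposition,adverb}; 10:treemkoun {preposition}.
One satisfying assignment: noun preposition preposition determiner noun determiner noun noun preposition preposition.
Rule-by-rule: rule 1 satisfied; rule 2 satisfied; rule 3 satisfied.

YES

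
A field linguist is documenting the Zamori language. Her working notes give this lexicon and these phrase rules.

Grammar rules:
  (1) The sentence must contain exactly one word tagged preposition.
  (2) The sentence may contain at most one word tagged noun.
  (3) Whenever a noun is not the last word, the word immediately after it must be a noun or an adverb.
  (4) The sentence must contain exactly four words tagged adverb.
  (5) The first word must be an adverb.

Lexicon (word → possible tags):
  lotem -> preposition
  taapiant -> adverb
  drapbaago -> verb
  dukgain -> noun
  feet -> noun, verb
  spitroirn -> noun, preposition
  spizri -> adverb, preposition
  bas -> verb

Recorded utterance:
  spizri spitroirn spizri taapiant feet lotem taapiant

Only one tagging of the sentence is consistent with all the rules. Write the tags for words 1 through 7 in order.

adverb noun adverb adverb verb preposition adverb

Candidates per position — 1:spizri {adverb,preposition}; 2:spitroirn {noun,preposition}; 3:spizri {adverb,preposition}; 4:taapiant {adverb}; 5:feet {noun,verb}; 6:lotem {preposition}; 7:taapiant {adverb}.
At position 1, choosing preposition makes rule 1 impossible to satisfy; hence adverb.
At position 2, choosing preposition makes rule 1 impossible to satisfy; hence noun.
At position 3, choosing preposition makes rule 1 impossible to satisfy; hence adverb.
At position 5, choosing noun makes rule 2 impossible to satisfy; hence verb.
That leaves exactly one tagging: adverb noun adverb adverb verb preposition adverb.
Checking: rule 1 ✓; rule 2 ✓; rule 3 ✓; rule 4 ✓; rule 5 ✓.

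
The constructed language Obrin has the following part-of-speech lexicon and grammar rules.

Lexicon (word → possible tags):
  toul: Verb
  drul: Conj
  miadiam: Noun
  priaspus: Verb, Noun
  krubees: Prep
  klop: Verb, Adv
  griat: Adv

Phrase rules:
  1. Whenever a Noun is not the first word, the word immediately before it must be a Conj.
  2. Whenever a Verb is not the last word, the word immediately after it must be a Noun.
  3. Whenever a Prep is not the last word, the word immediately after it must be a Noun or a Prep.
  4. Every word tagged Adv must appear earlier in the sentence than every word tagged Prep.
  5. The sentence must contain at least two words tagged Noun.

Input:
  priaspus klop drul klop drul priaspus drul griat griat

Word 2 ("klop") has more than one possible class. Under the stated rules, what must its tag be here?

Adv

Candidates per position — 1:priaspus {Verb,Noun}; 2:klop {Verb,Adv}; 3:drul {Conj}; 4:klop {Verb,Adv}; 5:drul {Conj}; 6:priaspus {Verb,Noun}; 7:drul {Conj}; 8:griat {Adv}; 9:griat {Adv}.
Word 1 cannot be Verb — rule 2 would then fail for every completion. It is Noun.
Word 2 cannot be Verb — rule 2 would then fail for every completion. It is Adv.
Word 4 cannot be Verb — rule 2 would then fail for every completion. It is Adv.
Word 6 cannot be Verb — rule 2 would then fail for every completion. It is Noun.
So the tagging must be: Noun Adv Conj Adv Conj Noun Conj Adv Adv.
Verifying each rule — rule 1 ok; rule 2 ok; rule 3 ok; rule 4 ok; rule 5 ok.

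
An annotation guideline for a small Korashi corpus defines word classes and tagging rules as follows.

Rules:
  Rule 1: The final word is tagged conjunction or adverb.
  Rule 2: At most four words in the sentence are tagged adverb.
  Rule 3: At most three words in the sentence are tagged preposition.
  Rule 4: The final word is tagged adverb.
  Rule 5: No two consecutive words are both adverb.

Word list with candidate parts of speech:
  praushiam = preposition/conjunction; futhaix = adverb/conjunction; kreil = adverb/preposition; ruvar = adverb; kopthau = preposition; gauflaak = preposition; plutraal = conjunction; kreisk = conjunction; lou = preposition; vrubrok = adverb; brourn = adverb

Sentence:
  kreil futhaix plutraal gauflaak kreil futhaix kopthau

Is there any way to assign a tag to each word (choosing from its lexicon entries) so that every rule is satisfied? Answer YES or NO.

NO

Candidates per position — 1:kreil {adverb,preposition}; 2:futhaix {adverb,conjunction}; 3:plutraal {conjunction}; 4:gauflaak {preposition}; 5:kreil {adverb,preposition}; 6:futhaix {adverb,conjunction}; 7:kopthau {preposition}.
Rule 1 cannot be satisfied by any choice of tags from the lexicon.
So there is no consistent tagging.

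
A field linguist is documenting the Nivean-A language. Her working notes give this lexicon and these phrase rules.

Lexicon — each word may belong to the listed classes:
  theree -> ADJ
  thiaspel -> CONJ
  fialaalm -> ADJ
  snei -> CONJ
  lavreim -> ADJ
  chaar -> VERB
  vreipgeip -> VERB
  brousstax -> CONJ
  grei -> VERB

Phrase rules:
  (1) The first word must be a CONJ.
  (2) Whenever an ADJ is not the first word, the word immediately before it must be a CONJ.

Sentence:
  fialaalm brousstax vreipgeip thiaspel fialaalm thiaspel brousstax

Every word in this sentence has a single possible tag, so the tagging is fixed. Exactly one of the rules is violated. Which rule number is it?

Fixed tagging: ADJ CONJ VERB CONJ ADJ CONJ CONJ.
Checking each rule: R1 violated, R2 holds.
Only rule 1 fails.

1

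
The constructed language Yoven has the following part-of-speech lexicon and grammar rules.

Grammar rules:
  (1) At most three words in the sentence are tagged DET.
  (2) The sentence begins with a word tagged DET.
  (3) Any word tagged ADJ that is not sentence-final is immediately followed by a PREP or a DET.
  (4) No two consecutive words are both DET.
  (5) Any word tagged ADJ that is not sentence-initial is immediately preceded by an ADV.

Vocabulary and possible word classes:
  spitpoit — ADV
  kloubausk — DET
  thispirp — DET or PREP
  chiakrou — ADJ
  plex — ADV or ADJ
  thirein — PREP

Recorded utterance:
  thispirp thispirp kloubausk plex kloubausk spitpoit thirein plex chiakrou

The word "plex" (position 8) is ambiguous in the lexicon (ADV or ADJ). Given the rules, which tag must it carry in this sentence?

ADV

Candidates per position — 1:thispirp {DET,PREP}; 2:thispirp {DET,PREP}; 3:kloubausk {DET}; 4:plex {ADV,ADJ}; 5:kloubausk {DET}; 6:spitpoit {ADV}; 7:thirein {PREP}; 8:plex {ADV,ADJ}; 9:chiakrou {ADJ}.
If word 1 were PREP, no tagging could satisfy rule 2; so word 1 is DET.
If word 2 were DET, no tagging could satisfy rule 1; so word 2 is PREP.
If word 4 were ADJ, no tagging could satisfy rule 5; so word 4 is ADV.
If word 8 were ADJ, no tagging could satisfy rule 3; so word 8 is ADV.
The only consistent sequence is: DET PREP DET ADV DET ADV PREP ADV ADJ.
Rule-by-rule: rule 1 satisfied; rule 2 satisfied; rule 3 satisfied; rule 4 satisfied; rule 5 satisfied.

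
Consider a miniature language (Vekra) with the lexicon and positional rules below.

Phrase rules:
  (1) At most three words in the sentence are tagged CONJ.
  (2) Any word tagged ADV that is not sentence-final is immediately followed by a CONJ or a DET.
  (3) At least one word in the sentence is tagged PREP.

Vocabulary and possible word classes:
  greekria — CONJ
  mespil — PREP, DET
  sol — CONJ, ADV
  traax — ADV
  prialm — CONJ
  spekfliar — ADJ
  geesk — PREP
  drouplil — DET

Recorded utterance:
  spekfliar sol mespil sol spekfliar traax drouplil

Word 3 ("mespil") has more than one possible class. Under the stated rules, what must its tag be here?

Candidates per position — 1:spekfliar {ADJ}; 2:sol {CONJ,ADV}; 3:mespil {PREP,DET}; 4:sol {CONJ,ADV}; 5:spekfliar {ADJ}; 6:traax {ADV}; 7:drouplil {DET}.
At position 3, choosing DET makes rule 3 impossible to satisfy; hence PREP.
At position 4, choosing ADV makes rule 2 impossible to satisfy; hence CONJ.
At position 2, choosing ADV makes rule 2 impossible to satisfy; hence CONJ.
The unique satisfying tagging is: ADJ CONJ PREP CONJ ADJ ADV DET.
Rule-by-rule: rule 1 satisfied; rule 2 satisfied; rule 3 satisfied.

PREP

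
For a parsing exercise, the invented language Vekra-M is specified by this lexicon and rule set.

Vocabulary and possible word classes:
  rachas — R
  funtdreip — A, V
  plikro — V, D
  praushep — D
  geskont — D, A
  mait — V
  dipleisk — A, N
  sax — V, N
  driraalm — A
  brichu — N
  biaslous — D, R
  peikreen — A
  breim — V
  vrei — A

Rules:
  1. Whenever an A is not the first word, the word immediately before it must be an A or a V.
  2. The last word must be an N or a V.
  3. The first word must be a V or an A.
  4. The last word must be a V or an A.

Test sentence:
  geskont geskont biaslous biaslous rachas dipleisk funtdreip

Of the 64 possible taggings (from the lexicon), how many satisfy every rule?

8

Candidates per position — 1:geskont {D,A}; 2:geskont {D,A}; 3:biaslous {D,R}; 4:biaslous {D,R}; 5:rachas {R}; 6:dipleisk {A,N}; 7:funtdreip {A,V}.
There are 64 candidate sequences in total.
Checking each against the rules leaves 8 sequences.
Count = 8.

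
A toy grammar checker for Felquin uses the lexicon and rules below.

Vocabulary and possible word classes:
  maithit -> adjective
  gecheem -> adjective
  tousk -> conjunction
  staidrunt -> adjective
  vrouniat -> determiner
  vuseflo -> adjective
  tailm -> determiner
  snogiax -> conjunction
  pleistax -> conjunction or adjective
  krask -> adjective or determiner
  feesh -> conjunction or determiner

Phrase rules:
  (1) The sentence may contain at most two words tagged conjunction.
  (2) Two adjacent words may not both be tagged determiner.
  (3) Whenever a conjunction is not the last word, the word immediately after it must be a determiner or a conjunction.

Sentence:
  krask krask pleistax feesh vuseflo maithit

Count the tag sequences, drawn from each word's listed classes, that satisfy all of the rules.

Candidates per position — 1:krask {adjective,determiner}; 2:krask {adjective,determiner}; 3:pleistax {conjunction,adjective}; 4:feesh {conjunction,determiner}; 5:vuseflo {adjective}; 6:maithit {adjective}.
There are 16 candidate sequences in total.
Checking each against the rules leaves 6 sequences.
Count = 6.

6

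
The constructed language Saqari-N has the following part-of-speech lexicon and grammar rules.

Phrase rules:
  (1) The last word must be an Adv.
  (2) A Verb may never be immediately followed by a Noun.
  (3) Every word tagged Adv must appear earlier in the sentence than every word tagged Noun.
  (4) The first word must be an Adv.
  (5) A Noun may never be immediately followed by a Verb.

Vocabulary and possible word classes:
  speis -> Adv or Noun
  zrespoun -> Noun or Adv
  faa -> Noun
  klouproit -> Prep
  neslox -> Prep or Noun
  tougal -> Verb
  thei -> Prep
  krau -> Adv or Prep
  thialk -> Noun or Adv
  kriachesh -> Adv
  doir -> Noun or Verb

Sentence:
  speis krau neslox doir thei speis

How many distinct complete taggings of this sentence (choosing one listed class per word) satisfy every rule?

2

Candidates per position — 1:speis {Adv,Noun}; 2:krau {Adv,Prep}; 3:neslox {Prep,Noun}; 4:doir {Noun,Verb}; 5:thei {Prep}; 6:speis {Adv,Noun}.
There are 32 candidate sequences in total.
The sequences that satisfy every rule: Adv Adv Prep Verb Prep Adv; Adv Prep Prep Verb Prep Adv.
Count = 2.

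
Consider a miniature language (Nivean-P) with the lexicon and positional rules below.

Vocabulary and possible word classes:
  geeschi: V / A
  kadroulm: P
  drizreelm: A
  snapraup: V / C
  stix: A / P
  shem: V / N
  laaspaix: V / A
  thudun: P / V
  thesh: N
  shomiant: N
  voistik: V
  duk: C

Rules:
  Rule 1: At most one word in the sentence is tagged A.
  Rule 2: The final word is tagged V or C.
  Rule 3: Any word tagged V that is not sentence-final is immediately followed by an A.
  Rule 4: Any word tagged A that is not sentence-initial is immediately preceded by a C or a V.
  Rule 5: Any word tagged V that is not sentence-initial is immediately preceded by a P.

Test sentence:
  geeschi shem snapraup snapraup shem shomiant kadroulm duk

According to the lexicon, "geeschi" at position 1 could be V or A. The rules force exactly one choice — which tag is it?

Candidates per position — 1:geeschi {V,A}; 2:shem {V,N}; 3:snapraup {V,C}; 4:snapraup {V,C}; 5:shem {V,N}; 6:shomiant {N}; 7:kadroulm {P}; 8:duk {C}.
Position 1: V is ruled out by rule 3; that leaves A.
Position 2: V is ruled out by rule 3; that leaves N.
Position 3: V is ruled out by rule 3; that leaves C.
Position 4: V is ruled out by rule 3; that leaves C.
Position 5: V is ruled out by rule 3; that leaves N.
So the tagging must be: A N C C N N P C.
Rule-by-rule: rule 1 satisfied; rule 2 satisfied; rule 3 satisfied; rule 4 satisfied; rule 5 satisfied.

A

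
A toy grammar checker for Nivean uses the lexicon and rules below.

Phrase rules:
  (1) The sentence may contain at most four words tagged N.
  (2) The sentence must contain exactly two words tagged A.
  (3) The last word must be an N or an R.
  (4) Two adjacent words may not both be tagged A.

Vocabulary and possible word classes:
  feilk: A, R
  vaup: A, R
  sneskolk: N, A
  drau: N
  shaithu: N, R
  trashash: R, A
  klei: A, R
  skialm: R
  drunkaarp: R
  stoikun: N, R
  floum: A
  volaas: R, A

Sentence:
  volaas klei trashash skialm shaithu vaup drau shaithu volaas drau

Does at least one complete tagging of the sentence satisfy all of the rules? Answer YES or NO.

YES

Candidates per position — 1:volaas {R,A}; 2:klei {A,R}; 3:trashash {R,A}; 4:skialm {R}; 5:shaithu {N,R}; 6:vaup {A,R}; 7:drau {N}; 8:shaithu {N,R}; 9:volaas {R,A}; 10:drau {N}.
One satisfying assignment: A R A R N R N N R N.
Rule-by-rule: rule 1 ✓; rule 2 ✓; rule 3 ✓; rule 4 ✓.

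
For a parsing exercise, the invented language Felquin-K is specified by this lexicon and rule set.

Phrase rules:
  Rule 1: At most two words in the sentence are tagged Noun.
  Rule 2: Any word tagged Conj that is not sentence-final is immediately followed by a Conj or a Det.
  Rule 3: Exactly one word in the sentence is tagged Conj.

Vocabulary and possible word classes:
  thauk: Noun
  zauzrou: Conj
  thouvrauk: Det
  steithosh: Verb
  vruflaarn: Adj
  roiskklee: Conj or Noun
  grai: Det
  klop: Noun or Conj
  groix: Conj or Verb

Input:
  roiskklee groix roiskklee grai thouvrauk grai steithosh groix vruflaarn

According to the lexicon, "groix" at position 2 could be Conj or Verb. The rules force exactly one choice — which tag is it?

Candidates per position — 1:roiskklee {Conj,Noun}; 2:groix {Conj,Verb}; 3:roiskklee {Conj,Noun}; 4:grai {Det}; 5:thouvrauk {Det}; 6:grai {Det}; 7:steithosh {Verb}; 8:groix {Conj,Verb}; 9:vruflaarn {Adj}.
Position 8: tagging it Conj would leave rule 2 unsatisfiable, so it must be Verb.
Position 2: the remaining choice is settled jointly with positions 1, 3 — only Verb at position 2 is part of a tagging that satisfies every rule.
The only consistent sequence is: Noun Verb Conj Det Det Det Verb Verb Adj.
Rule-by-rule: rule 1 ok; rule 2 ok; rule 3 ok.

Verb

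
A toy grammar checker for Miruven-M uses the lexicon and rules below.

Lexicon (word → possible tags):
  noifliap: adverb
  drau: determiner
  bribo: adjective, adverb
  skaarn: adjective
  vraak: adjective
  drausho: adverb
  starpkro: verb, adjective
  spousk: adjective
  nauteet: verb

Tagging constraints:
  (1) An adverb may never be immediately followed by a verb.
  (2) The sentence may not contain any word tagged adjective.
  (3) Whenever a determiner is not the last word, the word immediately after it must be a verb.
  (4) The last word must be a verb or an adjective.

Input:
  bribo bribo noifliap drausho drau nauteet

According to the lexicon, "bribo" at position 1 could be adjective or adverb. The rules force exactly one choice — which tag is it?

adverb

Candidates per position — 1:bribo {adjective,adverb}; 2:bribo {adjective,adverb}; 3:noifliap {adverb}; 4:drausho {adverb}; 5:drau {determiner}; 6:nauteet {verb}.
Position 1: tagging it adjective would leave rule 2 unsatisfiable, so it must be adverb.
Position 2: tagging it adjective would leave rule 2 unsatisfiable, so it must be adverb.
The only consistent sequence is: adverb adverb adverb adverb determiner verb.
Verifying each rule — rule 1 ✓; rule 2 ✓; rule 3 ✓; rule 4 ✓.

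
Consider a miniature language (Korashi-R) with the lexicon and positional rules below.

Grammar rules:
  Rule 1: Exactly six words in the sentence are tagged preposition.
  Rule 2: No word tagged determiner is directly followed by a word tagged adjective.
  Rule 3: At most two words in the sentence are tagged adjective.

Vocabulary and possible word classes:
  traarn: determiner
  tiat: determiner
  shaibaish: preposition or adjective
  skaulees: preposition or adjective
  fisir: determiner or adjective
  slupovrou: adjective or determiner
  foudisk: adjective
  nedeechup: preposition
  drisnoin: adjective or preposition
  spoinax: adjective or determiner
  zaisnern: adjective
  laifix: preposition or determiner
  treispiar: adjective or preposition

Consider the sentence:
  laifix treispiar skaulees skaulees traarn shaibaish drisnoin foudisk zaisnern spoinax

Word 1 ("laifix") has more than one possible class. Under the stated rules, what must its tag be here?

Candidates per position — 1:laifix {preposition,determiner}; 2:treispiar {adjective,preposition}; 3:skaulees {preposition,adjective}; 4:skaulees {preposition,adjective}; 5:traarn {determiner}; 6:shaibaish {preposition,adjective}; 7:drisnoin {adjective,preposition}; 8:foudisk {adjective}; 9:zaisnern {adjective}; 10:spoinax {adjective,determiner}.
Position 1: tagging it determiner would leave rule 1 unsatisfiable, so it must be preposition.
Position 2: tagging it adjective would leave rule 1 unsatisfiable, so it must be preposition.
Position 3: tagging it adjective would leave rule 1 unsatisfiable, so it must be preposition.
Position 4: tagging it adjective would leave rule 1 unsatisfiable, so it must be preposition.
Position 6: tagging it adjective would leave rule 1 unsatisfiable, so it must be preposition.
Position 7: tagging it adjective would leave rule 1 unsatisfiable, so it must be preposition.
Position 10: tagging it adjective would leave rule 3 unsatisfiable, so it must be determiner.
The unique satisfying tagging is: preposition preposition preposition preposition determiner preposition preposition adjective adjective determiner.
Verifying each rule — rule 1 satisfied; rule 2 satisfied; rule 3 satisfied.

preposition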